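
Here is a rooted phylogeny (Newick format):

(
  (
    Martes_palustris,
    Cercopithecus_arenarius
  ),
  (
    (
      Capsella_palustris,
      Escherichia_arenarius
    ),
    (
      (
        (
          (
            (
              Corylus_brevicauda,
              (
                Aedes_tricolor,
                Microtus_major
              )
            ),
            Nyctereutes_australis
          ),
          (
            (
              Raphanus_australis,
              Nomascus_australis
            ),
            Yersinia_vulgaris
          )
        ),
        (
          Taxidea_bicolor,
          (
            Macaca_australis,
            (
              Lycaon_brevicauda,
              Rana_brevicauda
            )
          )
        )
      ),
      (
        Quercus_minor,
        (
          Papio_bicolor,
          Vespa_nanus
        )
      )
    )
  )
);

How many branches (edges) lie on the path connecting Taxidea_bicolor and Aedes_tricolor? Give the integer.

7

The MRCA of Taxidea_bicolor and Aedes_tricolor is the node subtending ((((Corylus_brevicauda,(Aedes_tricolor,Microtus_major)),Nyctereutes_australis),((Raphanus_australis,Nomascus_australis),Yersinia_vulgaris)),(Taxidea_bicolor,(Macaca_australis,(Lycaon_brevicauda,Rana_brevicauda)))).
From Taxidea_bicolor up to that node: 2 branches. From Aedes_tricolor up to the same node: 5 branches. Total: 2 + 5 = 7.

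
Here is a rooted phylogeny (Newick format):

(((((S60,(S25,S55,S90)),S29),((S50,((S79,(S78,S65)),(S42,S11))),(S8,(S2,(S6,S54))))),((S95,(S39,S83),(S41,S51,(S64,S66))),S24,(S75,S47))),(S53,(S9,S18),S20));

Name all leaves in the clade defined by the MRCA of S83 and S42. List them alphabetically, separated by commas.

S11, S2, S24, S25, S29, S39, S41, S42, S47, S50, S51, S54, S55, S6, S60, S64, S65, S66, S75, S78, S79, S8, S83, S90, S95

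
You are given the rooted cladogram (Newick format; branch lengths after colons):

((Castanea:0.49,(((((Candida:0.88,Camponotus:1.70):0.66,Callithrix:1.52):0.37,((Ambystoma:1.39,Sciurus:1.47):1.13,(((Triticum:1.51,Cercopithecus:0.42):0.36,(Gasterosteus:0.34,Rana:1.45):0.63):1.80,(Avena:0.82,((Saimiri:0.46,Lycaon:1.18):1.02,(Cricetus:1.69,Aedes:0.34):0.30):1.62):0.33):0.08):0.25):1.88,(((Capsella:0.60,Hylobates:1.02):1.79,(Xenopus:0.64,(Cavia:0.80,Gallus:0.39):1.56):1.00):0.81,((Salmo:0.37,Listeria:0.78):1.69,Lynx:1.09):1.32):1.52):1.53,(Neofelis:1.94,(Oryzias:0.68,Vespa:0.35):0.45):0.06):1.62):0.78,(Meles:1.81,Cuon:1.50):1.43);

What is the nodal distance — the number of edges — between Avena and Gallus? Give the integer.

The MRCA of Avena and Gallus is the node subtending ((((Candida,Camponotus),Callithrix),((Ambystoma,Sciurus),(((Triticum,Cercopithecus),(Gasterosteus,Rana)),(Avena,((Saimiri,Lycaon),(Cricetus,Aedes)))))),(((Capsella,Hylobates),(Xenopus,(Cavia,Gallus))),((Salmo,Listeria),Lynx))).
From Avena up to that node: 5 branches. From Gallus up to the same node: 5 branches. Total: 5 + 5 = 10.

10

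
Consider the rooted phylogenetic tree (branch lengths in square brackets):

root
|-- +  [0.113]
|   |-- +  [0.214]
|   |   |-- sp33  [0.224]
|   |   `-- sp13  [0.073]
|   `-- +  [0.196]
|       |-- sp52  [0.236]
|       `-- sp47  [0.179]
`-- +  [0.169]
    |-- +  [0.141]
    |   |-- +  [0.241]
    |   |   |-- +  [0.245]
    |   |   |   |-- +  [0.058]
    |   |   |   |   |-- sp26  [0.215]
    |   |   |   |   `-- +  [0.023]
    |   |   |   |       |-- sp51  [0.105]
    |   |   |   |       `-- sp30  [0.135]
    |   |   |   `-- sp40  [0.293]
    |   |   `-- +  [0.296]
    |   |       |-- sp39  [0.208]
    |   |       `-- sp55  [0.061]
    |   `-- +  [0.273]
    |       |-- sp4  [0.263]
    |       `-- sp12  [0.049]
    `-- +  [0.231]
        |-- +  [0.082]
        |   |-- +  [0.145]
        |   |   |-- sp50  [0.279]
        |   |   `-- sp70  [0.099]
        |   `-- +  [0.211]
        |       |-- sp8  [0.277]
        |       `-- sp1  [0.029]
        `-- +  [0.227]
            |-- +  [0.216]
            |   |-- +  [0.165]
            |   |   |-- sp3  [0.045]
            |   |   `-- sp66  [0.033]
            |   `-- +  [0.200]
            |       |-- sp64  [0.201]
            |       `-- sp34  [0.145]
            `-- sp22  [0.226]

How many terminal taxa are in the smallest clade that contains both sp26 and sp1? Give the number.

17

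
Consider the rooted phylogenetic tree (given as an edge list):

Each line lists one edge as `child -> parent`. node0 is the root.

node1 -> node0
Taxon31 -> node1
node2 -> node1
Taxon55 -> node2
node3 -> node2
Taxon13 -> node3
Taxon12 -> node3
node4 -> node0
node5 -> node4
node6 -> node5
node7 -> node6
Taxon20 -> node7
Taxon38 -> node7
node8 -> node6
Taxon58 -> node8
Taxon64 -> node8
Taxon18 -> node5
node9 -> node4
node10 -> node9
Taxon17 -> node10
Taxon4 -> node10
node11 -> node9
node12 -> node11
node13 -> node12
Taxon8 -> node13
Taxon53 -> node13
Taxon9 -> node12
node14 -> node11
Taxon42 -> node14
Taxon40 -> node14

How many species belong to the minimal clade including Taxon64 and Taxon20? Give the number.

The MRCA of Taxon64 and Taxon20 is the node subtending ((Taxon20,Taxon38),(Taxon58,Taxon64)).
That clade contains 4 terminal taxa: Taxon20, Taxon38, Taxon58, Taxon64.

4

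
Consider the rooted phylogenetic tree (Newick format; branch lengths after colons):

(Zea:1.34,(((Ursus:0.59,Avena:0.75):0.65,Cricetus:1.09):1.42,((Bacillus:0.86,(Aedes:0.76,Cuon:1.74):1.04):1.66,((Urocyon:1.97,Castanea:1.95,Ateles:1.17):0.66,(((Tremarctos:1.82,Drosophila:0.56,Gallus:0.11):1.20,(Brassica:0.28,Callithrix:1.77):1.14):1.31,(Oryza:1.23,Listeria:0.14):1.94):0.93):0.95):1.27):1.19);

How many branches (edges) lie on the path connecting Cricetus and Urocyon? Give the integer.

6

The MRCA of Cricetus and Urocyon is the node subtending (((Ursus,Avena),Cricetus),((Bacillus,(Aedes,Cuon)),((Urocyon,Castanea,Ateles),(((Tremarctos,Drosophila,Gallus),(Brassica,Callithrix)),(Oryza,Listeria))))).
From Cricetus up to that node: 2 branches. From Urocyon up to the same node: 4 branches. Total: 2 + 4 = 6.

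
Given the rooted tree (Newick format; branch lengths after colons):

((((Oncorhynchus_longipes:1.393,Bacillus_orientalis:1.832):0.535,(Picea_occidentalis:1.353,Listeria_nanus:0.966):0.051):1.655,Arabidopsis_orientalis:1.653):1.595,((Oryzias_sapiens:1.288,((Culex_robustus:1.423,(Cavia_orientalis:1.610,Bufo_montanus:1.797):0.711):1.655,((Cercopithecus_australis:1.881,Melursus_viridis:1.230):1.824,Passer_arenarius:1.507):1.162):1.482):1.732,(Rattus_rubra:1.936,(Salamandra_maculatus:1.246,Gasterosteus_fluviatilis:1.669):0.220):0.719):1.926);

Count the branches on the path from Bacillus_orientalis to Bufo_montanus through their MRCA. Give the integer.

10

The MRCA of Bacillus_orientalis and Bufo_montanus is the root of the tree.
From Bacillus_orientalis up to that node: 4 branches. From Bufo_montanus up to the same node: 6 branches. Total: 4 + 6 = 10.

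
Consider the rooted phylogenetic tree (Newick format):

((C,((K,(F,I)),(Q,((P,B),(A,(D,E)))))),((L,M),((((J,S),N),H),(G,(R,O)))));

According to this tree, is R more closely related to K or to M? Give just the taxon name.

M

The MRCA of R and M subtends ((L,M),((((J,S),N),H),(G,(R,O)))) (9 taxa).
The MRCA of R and K is the root, subtending the entire tree (19 taxa).
The first is nested inside the second, so R shares a more recent common ancestor with M.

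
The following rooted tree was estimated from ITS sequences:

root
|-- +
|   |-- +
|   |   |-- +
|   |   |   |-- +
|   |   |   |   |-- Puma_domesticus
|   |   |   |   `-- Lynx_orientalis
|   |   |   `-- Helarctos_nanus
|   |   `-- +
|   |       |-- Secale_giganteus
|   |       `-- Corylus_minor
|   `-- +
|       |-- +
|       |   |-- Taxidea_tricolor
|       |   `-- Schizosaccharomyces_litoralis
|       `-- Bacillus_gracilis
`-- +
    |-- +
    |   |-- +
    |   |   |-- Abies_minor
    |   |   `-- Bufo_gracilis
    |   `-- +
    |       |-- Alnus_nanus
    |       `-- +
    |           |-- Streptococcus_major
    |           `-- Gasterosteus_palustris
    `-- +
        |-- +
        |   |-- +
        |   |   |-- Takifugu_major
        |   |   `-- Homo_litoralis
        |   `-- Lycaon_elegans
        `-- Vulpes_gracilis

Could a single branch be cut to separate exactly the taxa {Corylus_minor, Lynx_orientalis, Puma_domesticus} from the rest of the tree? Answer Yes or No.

No

The MRCA of the listed taxa subtends (((Puma_domesticus,Lynx_orientalis),Helarctos_nanus),(Secale_giganteus,Corylus_minor)).
That clade also contains Helarctos_nanus, Secale_giganteus, which are not in the proposed group, so the group is not monophyletic.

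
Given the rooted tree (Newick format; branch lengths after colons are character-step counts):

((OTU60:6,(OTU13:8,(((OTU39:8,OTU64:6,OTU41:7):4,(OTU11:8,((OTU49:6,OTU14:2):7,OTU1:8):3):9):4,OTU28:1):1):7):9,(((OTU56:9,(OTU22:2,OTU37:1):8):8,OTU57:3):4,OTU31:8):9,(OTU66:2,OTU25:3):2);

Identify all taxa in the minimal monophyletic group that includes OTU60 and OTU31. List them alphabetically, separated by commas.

OTU1, OTU11, OTU13, OTU14, OTU22, OTU25, OTU28, OTU31, OTU37, OTU39, OTU41, OTU49, OTU56, OTU57, OTU60, OTU64, OTU66

Tracing OTU60: it sits inside (OTU60,(OTU13,(((OTU39,OTU64,OTU41),(OTU11,((OTU49,OTU14),OTU1))),OTU28))).
Tracing OTU31: it sits inside (((OTU56,(OTU22,OTU37)),OTU57),OTU31).
The smallest clade enclosing both is the whole tree (their MRCA is the root), so the answer is all 17 tips in alphabetical order.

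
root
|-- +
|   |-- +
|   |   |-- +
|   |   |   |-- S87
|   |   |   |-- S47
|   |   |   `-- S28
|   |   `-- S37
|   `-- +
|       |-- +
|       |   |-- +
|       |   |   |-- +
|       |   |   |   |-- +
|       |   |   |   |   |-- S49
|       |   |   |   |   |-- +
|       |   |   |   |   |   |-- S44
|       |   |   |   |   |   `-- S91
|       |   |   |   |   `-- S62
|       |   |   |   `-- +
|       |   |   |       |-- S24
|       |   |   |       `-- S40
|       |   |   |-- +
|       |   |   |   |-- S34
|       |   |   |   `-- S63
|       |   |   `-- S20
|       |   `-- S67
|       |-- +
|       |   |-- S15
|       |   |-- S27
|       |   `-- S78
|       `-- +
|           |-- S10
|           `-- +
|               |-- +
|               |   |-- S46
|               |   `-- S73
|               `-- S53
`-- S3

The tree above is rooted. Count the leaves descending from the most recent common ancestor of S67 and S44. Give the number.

The MRCA of S67 and S44 is the node subtending ((((S49,(S44,S91),S62),(S24,S40)),(S34,S63),S20),S67).
That clade contains 10 terminal taxa: S20, S24, S34, S40, S44, S49, S62, S63, S67, S91.

10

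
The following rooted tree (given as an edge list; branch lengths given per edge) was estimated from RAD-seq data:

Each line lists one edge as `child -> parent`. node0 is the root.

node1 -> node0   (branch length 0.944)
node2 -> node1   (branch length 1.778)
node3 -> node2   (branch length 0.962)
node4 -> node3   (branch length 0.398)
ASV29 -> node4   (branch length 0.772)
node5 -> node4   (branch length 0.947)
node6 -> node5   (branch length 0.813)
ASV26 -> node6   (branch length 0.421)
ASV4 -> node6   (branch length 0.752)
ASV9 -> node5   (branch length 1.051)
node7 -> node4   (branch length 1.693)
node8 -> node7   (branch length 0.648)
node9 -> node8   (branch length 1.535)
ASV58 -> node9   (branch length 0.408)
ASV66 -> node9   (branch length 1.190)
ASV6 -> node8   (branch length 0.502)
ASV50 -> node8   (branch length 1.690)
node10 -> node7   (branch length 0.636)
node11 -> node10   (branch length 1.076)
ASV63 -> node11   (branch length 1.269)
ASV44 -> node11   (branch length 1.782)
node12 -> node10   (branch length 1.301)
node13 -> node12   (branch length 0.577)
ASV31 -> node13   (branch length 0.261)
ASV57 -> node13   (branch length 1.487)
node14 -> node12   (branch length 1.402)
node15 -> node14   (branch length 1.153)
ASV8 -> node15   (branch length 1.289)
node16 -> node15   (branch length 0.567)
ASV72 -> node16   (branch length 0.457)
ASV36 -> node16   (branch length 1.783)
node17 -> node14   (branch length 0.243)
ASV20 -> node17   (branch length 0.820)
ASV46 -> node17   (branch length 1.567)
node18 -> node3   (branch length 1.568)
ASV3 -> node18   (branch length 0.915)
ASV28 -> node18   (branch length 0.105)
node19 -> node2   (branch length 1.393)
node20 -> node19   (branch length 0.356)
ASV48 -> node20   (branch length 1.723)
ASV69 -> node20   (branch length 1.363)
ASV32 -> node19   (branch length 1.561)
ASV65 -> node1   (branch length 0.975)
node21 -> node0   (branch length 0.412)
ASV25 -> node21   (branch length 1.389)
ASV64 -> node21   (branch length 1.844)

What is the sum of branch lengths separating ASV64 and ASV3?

8.423

The path runs ASV64 → … → MRCA → … → ASV3; the MRCA is the root of the tree.
Branch lengths along that path: 1.844 + 0.412 + 0.944 + 1.778 + 0.962 + 1.568 + 0.915 = 8.423.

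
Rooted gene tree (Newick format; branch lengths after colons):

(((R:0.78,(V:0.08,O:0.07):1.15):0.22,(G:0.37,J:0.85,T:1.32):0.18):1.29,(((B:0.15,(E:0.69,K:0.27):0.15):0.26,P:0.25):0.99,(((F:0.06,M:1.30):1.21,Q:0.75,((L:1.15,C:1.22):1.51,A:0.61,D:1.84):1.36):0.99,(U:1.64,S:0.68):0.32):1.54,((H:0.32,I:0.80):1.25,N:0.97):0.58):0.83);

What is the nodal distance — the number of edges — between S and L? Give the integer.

6

The MRCA of S and L is the node subtending (((F,M),Q,((L,C),A,D)),(U,S)).
From S up to that node: 2 branches. From L up to the same node: 4 branches. Total: 2 + 4 = 6.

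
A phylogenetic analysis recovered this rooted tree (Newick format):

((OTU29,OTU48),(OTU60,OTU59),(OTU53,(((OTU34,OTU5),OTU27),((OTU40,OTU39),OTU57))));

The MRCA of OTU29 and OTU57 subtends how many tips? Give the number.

11

The MRCA of OTU29 and OTU57 is the root, so the clade is the entire tree.
That clade contains 11 terminal taxa: OTU27, OTU29, OTU34, OTU39, OTU40, OTU48, OTU5, OTU53, OTU57, OTU59, OTU60.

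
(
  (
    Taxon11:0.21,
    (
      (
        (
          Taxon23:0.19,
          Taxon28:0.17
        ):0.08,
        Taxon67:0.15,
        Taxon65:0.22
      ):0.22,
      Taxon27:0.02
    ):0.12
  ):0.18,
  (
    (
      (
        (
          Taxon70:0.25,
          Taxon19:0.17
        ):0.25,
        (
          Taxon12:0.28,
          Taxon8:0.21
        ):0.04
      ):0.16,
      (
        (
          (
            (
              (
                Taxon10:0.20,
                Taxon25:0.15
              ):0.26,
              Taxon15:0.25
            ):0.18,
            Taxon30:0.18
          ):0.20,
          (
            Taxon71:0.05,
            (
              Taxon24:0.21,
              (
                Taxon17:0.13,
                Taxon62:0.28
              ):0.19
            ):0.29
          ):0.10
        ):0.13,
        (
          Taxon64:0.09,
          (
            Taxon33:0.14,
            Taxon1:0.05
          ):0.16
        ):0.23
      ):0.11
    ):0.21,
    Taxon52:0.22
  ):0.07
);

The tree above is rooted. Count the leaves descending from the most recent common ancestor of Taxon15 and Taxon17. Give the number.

8

The MRCA of Taxon15 and Taxon17 is the node subtending ((((Taxon10,Taxon25),Taxon15),Taxon30),(Taxon71,(Taxon24,(Taxon17,Taxon62)))).
That clade contains 8 terminal taxa: Taxon10, Taxon15, Taxon17, Taxon24, Taxon25, Taxon30, Taxon62, Taxon71.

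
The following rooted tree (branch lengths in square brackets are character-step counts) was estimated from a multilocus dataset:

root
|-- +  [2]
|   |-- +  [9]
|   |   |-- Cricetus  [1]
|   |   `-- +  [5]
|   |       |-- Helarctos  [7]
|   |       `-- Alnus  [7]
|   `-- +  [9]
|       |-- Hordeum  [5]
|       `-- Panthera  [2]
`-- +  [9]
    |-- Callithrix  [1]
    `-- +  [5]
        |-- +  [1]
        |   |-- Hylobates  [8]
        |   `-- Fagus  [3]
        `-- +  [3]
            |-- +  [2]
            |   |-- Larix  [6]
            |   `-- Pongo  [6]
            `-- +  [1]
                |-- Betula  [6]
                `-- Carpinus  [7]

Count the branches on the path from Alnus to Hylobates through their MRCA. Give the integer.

The MRCA of Alnus and Hylobates is the root of the tree.
From Alnus up to that node: 4 branches. From Hylobates up to the same node: 4 branches. Total: 4 + 4 = 8.

8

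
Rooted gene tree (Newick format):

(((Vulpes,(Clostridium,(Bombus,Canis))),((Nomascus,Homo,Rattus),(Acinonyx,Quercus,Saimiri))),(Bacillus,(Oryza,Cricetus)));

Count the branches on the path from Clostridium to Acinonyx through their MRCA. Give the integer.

The MRCA of Clostridium and Acinonyx is the node subtending ((Vulpes,(Clostridium,(Bombus,Canis))),((Nomascus,Homo,Rattus),(Acinonyx,Quercus,Saimiri))).
From Clostridium up to that node: 3 branches. From Acinonyx up to the same node: 3 branches. Total: 3 + 3 = 6.

6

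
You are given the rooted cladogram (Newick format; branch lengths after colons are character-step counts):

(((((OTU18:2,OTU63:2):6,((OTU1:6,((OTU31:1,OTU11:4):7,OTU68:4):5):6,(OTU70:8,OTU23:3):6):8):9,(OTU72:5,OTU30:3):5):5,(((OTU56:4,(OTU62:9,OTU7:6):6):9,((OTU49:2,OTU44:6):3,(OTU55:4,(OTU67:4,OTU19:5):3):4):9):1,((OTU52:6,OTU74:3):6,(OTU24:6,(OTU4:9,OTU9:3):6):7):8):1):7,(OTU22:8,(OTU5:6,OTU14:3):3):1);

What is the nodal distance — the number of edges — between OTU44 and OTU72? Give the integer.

8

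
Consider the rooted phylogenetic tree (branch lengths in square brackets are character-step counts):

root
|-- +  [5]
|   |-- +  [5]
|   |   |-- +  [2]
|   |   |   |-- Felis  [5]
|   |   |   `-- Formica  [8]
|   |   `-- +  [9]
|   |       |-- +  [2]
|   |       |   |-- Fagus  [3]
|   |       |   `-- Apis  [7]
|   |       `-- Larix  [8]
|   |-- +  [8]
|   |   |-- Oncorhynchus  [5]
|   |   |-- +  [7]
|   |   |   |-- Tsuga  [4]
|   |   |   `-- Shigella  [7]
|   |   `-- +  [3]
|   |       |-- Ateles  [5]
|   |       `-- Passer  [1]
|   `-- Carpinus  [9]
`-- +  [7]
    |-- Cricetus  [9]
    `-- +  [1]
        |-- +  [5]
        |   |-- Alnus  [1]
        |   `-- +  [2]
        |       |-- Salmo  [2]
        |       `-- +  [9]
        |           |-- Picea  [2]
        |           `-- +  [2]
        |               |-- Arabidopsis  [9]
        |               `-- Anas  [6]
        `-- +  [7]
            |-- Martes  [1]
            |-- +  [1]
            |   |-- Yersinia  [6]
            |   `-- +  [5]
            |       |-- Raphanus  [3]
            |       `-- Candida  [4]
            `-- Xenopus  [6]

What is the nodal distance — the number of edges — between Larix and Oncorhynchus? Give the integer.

5

The MRCA of Larix and Oncorhynchus is the node subtending (((Felis,Formica),((Fagus,Apis),Larix)),(Oncorhynchus,(Tsuga,Shigella),(Ateles,Passer)),Carpinus).
From Larix up to that node: 3 branches. From Oncorhynchus up to the same node: 2 branches. Total: 3 + 2 = 5.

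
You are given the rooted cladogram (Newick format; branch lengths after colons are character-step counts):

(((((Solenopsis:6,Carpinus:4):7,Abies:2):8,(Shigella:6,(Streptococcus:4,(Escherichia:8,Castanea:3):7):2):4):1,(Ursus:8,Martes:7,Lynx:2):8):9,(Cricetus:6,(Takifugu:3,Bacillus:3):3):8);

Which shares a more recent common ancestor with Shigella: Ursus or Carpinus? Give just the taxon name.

The MRCA of Shigella and Carpinus subtends (((Solenopsis,Carpinus),Abies),(Shigella,(Streptococcus,(Escherichia,Castanea)))) (7 taxa).
The MRCA of Shigella and Ursus subtends ((((Solenopsis,Carpinus),Abies),(Shigella,(Streptococcus,(Escherichia,Castanea)))),(Ursus,Martes,Lynx)) (10 taxa).
The first is nested inside the second, so Shigella shares a more recent common ancestor with Carpinus.

Carpinus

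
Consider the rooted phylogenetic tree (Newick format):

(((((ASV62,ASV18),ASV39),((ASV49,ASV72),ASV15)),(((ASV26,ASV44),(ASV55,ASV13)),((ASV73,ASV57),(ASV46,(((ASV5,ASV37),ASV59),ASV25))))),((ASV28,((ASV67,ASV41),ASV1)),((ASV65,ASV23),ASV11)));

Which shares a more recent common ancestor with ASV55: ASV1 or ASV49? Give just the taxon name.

The MRCA of ASV55 and ASV49 subtends ((((ASV62,ASV18),ASV39),((ASV49,ASV72),ASV15)),(((ASV26,ASV44),(ASV55,ASV13)),((ASV73,ASV57),(ASV46,(((ASV5,ASV37),ASV59),ASV25))))) (17 taxa).
The MRCA of ASV55 and ASV1 is the root, subtending the entire tree (24 taxa).
The first is nested inside the second, so ASV55 shares a more recent common ancestor with ASV49.

ASV49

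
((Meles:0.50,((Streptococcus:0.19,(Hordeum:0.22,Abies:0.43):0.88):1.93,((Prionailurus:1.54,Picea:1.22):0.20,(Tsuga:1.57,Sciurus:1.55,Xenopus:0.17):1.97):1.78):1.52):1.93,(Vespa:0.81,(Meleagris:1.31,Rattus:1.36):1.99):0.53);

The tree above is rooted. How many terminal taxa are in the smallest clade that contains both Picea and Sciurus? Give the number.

5

The MRCA of Picea and Sciurus is the node subtending ((Prionailurus,Picea),(Tsuga,Sciurus,Xenopus)).
That clade contains 5 terminal taxa: Picea, Prionailurus, Sciurus, Tsuga, Xenopus.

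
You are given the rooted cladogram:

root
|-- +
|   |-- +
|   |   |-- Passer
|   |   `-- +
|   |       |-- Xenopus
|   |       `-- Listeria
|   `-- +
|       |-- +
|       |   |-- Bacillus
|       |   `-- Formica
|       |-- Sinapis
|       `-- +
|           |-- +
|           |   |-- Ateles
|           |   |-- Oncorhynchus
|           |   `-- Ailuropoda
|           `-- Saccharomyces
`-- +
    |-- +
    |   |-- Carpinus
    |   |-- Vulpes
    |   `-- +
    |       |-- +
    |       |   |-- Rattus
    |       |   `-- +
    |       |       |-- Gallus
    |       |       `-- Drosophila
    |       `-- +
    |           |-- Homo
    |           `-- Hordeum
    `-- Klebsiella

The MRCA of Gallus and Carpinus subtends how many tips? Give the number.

The MRCA of Gallus and Carpinus is the node subtending (Carpinus,Vulpes,((Rattus,(Gallus,Drosophila)),(Homo,Hordeum))).
That clade contains 7 terminal taxa: Carpinus, Drosophila, Gallus, Homo, Hordeum, Rattus, Vulpes.

7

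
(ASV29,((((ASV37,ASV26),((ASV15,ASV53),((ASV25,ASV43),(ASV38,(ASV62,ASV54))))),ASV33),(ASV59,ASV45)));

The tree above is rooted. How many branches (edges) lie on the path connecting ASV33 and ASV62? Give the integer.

7

The MRCA of ASV33 and ASV62 is the node subtending (((ASV37,ASV26),((ASV15,ASV53),((ASV25,ASV43),(ASV38,(ASV62,ASV54))))),ASV33).
From ASV33 up to that node: 1 branch. From ASV62 up to the same node: 6 branches. Total: 1 + 6 = 7.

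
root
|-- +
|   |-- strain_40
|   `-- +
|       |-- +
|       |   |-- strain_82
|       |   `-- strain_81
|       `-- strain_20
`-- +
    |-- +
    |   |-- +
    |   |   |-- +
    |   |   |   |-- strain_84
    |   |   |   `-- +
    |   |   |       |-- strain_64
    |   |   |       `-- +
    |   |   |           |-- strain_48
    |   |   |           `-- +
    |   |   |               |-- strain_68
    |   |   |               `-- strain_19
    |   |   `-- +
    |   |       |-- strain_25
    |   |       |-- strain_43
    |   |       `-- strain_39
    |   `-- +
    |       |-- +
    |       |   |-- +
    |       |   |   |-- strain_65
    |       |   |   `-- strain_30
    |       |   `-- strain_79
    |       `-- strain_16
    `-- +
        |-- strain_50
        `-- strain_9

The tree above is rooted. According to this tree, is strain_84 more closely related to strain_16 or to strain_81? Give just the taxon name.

strain_16

The MRCA of strain_84 and strain_16 subtends (((strain_84,(strain_64,(strain_48,(strain_68,strain_19)))),(strain_25,strain_43,strain_39)),(((strain_65,strain_30),strain_79),strain_16)) (12 taxa).
The MRCA of strain_84 and strain_81 is the root, subtending the entire tree (18 taxa).
The first is nested inside the second, so strain_84 shares a more recent common ancestor with strain_16.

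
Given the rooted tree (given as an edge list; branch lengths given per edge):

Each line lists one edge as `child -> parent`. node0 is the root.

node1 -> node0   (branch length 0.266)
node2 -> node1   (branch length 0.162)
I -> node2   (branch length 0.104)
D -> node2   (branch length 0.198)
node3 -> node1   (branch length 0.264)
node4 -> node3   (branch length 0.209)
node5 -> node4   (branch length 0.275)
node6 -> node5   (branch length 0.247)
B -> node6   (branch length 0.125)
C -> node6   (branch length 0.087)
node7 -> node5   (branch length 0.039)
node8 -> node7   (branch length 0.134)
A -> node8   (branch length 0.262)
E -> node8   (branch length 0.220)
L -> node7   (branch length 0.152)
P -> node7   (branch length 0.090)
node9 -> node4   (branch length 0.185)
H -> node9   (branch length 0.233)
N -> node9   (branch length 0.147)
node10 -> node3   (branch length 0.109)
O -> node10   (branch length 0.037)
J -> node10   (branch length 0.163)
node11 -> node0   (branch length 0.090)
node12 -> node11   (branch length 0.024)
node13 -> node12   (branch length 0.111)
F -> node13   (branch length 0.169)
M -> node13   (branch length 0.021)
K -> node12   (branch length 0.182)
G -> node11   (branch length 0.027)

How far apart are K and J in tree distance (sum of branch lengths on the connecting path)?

1.098

The path runs K → … → MRCA → … → J; the MRCA is the root of the tree.
Branch lengths along that path: 0.182 + 0.024 + 0.090 + 0.266 + 0.264 + 0.109 + 0.163 = 1.098.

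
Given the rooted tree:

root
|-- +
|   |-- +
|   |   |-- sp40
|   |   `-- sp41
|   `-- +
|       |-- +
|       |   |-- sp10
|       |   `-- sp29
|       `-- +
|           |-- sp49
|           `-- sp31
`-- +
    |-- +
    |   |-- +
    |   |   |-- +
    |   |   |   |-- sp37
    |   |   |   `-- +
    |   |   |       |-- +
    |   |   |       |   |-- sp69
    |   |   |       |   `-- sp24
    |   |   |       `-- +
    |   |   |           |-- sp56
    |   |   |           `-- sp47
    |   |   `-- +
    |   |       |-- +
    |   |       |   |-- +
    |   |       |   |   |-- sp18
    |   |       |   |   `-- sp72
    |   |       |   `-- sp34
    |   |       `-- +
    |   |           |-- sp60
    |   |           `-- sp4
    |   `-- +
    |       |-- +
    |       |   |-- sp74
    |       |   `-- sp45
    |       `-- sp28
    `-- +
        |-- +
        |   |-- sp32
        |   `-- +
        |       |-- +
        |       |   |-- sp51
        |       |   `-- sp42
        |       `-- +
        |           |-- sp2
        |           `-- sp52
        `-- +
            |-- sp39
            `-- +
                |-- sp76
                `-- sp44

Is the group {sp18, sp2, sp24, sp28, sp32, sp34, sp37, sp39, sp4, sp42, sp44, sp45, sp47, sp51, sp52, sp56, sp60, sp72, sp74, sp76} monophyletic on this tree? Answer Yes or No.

The MRCA of the listed taxa subtends ((((sp37,((sp69,sp24),(sp56,sp47))),(((sp18,sp72),sp34),(sp60,sp4))),((sp74,sp45),sp28)),((sp32,((sp51,sp42),(sp2,sp52))),(sp39,(sp76,sp44)))).
That clade also contains sp69, which is not in the proposed group, so the group is not monophyletic.

No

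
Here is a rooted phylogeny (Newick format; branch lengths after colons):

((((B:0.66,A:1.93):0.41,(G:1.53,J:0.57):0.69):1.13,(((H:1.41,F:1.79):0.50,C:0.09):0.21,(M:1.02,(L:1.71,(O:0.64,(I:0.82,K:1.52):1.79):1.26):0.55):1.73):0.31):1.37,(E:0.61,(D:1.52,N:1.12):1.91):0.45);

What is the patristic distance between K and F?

9.35

The path runs K → … → MRCA → … → F; the MRCA is the node subtending (((H,F),C),(M,(L,(O,(I,K))))).
Branch lengths along that path: 1.52 + 1.79 + 1.26 + 0.55 + 1.73 + 0.21 + 0.50 + 1.79 = 9.35.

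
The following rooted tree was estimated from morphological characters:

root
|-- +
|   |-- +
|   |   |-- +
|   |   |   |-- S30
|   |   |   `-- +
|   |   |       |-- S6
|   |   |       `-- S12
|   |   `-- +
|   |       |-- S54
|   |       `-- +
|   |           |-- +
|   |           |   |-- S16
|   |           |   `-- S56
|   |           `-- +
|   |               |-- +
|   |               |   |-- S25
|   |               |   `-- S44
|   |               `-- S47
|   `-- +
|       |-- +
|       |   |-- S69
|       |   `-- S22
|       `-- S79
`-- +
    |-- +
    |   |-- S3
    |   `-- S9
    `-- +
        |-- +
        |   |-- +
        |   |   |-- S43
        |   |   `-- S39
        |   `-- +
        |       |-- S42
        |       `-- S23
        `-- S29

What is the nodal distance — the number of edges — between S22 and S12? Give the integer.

7

The MRCA of S22 and S12 is the node subtending (((S30,(S6,S12)),(S54,((S16,S56),((S25,S44),S47)))),((S69,S22),S79)).
From S22 up to that node: 3 branches. From S12 up to the same node: 4 branches. Total: 3 + 4 = 7.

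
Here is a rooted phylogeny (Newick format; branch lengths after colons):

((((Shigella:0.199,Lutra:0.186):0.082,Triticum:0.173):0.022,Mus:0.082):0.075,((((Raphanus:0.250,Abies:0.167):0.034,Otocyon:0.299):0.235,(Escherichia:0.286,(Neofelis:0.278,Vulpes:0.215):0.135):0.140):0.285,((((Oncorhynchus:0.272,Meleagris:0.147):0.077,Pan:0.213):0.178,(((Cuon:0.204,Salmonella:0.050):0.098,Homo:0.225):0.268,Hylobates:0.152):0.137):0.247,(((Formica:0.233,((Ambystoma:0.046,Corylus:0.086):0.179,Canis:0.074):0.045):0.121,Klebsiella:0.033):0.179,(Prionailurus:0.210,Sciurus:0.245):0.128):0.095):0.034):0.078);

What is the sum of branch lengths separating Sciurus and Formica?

0.906

The path runs Sciurus → … → MRCA → … → Formica; the MRCA is the node subtending (((Formica,((Ambystoma,Corylus),Canis)),Klebsiella),(Prionailurus,Sciurus)).
Branch lengths along that path: 0.245 + 0.128 + 0.179 + 0.121 + 0.233 = 0.906.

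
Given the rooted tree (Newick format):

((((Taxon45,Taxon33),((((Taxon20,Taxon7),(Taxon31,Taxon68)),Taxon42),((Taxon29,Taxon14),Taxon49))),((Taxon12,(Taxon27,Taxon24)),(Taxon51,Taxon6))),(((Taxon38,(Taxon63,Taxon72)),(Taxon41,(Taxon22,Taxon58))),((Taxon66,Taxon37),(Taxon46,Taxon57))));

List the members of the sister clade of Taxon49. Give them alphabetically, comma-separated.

Taxon14, Taxon29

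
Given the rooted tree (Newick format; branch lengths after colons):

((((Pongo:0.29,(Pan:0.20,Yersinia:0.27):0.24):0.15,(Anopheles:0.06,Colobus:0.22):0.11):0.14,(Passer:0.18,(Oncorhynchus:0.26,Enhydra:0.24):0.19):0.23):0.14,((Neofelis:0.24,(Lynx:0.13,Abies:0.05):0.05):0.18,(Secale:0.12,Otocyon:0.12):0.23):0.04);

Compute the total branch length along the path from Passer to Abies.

The path runs Passer → … → MRCA → … → Abies; the MRCA is the root of the tree.
Branch lengths along that path: 0.18 + 0.23 + 0.14 + 0.04 + 0.18 + 0.05 + 0.05 = 0.87.

0.87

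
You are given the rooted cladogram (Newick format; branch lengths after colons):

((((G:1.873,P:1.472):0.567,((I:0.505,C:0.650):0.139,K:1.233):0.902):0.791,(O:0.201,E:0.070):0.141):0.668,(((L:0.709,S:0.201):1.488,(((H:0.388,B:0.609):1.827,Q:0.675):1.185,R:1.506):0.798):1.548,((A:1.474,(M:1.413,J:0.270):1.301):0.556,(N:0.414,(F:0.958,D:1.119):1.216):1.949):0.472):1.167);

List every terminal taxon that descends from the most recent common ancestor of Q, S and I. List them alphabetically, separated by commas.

Tracing Q: it sits inside ((H,B),Q).
Tracing S: it sits inside (L,S).
Tracing I: it sits inside (I,C).
The smallest clade enclosing all 3 is the whole tree (their MRCA is the root), so the answer is all 19 tips in alphabetical order.

A, B, C, D, E, F, G, H, I, J, K, L, M, N, O, P, Q, R, S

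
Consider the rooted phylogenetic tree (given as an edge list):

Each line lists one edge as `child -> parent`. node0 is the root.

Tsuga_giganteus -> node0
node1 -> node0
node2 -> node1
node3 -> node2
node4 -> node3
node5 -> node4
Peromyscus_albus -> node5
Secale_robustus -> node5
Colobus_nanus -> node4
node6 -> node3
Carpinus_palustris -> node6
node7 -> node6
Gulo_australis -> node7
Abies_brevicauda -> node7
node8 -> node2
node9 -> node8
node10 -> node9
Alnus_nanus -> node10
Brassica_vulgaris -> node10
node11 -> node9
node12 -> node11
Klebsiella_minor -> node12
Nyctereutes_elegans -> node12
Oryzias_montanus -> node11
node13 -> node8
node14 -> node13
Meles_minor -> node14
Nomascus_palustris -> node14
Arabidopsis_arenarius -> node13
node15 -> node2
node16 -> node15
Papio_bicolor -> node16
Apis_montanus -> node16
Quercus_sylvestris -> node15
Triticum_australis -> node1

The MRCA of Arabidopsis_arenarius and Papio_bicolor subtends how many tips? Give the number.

The MRCA of Arabidopsis_arenarius and Papio_bicolor is the node subtending ((((Peromyscus_albus,Secale_robustus),Colobus_nanus),(Carpinus_palustris,(Gulo_australis,Abies_brevicauda))),(((Alnus_nanus,Brassica_vulgaris),((Klebsiella_minor,Nyctereutes_elegans),Oryzias_montanus)),((Meles_minor,Nomascus_palustris),Arabidopsis_arenarius)),((Papio_bicolor,Apis_montanus),Quercus_sylvestris)).
That clade contains 17 terminal taxa: Abies_brevicauda, Alnus_nanus, Apis_montanus, Arabidopsis_arenarius, Brassica_vulgaris, Carpinus_palustris, Colobus_nanus, Gulo_australis, Klebsiella_minor, Meles_minor, Nomascus_palustris, Nyctereutes_elegans, Oryzias_montanus, Papio_bicolor, Peromyscus_albus, Quercus_sylvestris, Secale_robustus.

17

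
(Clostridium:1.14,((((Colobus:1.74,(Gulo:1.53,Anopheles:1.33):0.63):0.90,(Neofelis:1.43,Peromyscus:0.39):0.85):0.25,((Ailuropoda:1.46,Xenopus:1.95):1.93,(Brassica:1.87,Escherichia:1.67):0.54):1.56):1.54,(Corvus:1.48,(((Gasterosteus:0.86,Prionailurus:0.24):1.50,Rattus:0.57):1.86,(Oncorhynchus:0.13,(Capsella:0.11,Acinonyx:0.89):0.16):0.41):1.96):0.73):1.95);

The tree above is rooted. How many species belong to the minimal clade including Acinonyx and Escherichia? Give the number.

The MRCA of Acinonyx and Escherichia is the node subtending ((((Colobus,(Gulo,Anopheles)),(Neofelis,Peromyscus)),((Ailuropoda,Xenopus),(Brassica,Escherichia))),(Corvus,(((Gasterosteus,Prionailurus),Rattus),(Oncorhynchus,(Capsella,Acinonyx))))).
That clade contains 16 terminal taxa: Acinonyx, Ailuropoda, Anopheles, Brassica, Capsella, Colobus, Corvus, Escherichia, Gasterosteus, Gulo, Neofelis, Oncorhynchus, Peromyscus, Prionailurus, Rattus, Xenopus.

16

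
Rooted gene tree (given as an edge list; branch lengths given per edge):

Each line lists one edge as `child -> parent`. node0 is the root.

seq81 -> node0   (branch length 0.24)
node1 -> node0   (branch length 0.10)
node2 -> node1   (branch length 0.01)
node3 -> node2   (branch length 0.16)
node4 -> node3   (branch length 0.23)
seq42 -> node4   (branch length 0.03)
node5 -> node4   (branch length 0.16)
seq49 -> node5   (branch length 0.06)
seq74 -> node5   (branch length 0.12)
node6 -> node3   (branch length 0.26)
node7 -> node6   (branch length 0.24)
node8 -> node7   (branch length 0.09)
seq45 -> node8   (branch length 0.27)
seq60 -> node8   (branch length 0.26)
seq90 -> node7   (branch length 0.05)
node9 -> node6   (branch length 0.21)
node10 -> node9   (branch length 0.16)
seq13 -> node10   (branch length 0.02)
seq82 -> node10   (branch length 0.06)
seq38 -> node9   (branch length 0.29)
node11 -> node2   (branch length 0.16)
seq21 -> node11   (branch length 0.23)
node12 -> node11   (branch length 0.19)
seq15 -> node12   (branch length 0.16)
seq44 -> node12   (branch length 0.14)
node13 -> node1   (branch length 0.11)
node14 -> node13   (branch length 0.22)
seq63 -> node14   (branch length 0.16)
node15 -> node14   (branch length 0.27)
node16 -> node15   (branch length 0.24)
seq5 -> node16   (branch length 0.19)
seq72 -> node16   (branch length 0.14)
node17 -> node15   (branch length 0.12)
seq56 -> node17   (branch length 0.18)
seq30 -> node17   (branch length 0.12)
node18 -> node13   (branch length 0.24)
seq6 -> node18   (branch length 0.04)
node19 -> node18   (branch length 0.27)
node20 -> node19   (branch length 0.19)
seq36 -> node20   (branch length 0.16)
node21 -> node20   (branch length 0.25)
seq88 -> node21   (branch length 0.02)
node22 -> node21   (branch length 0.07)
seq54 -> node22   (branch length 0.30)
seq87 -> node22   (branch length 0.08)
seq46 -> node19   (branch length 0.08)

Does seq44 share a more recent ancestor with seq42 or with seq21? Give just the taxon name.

seq21

The MRCA of seq44 and seq21 subtends (seq21,(seq15,seq44)) (3 taxa).
The MRCA of seq44 and seq42 subtends (((seq42,(seq49,seq74)),(((seq45,seq60),seq90),((seq13,seq82),seq38))),(seq21,(seq15,seq44))) (12 taxa).
The first is nested inside the second, so seq44 shares a more recent common ancestor with seq21.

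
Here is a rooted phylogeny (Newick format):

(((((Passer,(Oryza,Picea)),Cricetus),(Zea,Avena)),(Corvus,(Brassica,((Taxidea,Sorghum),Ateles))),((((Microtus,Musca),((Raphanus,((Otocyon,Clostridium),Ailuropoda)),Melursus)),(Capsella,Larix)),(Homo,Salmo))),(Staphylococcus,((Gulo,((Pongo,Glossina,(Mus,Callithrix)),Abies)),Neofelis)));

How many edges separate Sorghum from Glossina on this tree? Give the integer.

The MRCA of Sorghum and Glossina is the root of the tree.
From Sorghum up to that node: 6 branches. From Glossina up to the same node: 6 branches. Total: 6 + 6 = 12.

12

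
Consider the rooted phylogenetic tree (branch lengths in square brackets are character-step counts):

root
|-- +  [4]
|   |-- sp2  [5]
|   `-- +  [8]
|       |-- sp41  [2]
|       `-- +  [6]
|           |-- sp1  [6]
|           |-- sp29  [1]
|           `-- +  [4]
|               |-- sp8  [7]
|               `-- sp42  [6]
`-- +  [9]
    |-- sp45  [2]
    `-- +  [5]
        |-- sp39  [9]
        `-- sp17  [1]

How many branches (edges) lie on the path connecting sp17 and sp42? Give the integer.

8

The MRCA of sp17 and sp42 is the root of the tree.
From sp17 up to that node: 3 branches. From sp42 up to the same node: 5 branches. Total: 3 + 5 = 8.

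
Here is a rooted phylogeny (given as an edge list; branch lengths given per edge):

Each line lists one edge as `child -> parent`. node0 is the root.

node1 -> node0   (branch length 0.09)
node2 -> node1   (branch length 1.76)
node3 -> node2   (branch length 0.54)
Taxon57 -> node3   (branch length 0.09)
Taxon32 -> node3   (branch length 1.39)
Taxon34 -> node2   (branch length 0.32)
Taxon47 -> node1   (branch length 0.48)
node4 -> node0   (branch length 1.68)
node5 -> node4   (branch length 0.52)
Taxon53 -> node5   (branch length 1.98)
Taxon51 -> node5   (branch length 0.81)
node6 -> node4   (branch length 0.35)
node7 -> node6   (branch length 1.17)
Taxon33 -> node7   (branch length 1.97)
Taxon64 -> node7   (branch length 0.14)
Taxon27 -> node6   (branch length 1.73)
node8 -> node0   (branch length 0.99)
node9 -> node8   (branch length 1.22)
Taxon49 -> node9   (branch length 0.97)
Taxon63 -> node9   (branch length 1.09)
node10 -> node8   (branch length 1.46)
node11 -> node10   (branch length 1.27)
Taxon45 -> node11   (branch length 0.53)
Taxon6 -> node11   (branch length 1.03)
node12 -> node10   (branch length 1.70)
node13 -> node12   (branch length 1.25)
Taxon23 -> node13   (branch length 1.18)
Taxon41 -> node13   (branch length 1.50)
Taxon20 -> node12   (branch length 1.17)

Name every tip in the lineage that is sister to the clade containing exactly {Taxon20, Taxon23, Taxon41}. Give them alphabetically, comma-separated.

The clade containing exactly {Taxon20, Taxon23, Taxon41} attaches to the tree at the node subtending ((Taxon45,Taxon6),((Taxon23,Taxon41),Taxon20)).
The other lineage descending from that same node — the sister group — is (Taxon45,Taxon6); its 2 tips in alphabetical order are the answer.

Taxon45, Taxon6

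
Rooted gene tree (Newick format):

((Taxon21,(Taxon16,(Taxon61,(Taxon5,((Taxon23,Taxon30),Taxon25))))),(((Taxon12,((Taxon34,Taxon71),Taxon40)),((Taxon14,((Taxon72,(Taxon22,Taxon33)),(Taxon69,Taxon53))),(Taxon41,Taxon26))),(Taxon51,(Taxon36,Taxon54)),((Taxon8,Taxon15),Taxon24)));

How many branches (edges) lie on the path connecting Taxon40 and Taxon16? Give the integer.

8

The MRCA of Taxon40 and Taxon16 is the root of the tree.
From Taxon40 up to that node: 5 branches. From Taxon16 up to the same node: 3 branches. Total: 5 + 3 = 8.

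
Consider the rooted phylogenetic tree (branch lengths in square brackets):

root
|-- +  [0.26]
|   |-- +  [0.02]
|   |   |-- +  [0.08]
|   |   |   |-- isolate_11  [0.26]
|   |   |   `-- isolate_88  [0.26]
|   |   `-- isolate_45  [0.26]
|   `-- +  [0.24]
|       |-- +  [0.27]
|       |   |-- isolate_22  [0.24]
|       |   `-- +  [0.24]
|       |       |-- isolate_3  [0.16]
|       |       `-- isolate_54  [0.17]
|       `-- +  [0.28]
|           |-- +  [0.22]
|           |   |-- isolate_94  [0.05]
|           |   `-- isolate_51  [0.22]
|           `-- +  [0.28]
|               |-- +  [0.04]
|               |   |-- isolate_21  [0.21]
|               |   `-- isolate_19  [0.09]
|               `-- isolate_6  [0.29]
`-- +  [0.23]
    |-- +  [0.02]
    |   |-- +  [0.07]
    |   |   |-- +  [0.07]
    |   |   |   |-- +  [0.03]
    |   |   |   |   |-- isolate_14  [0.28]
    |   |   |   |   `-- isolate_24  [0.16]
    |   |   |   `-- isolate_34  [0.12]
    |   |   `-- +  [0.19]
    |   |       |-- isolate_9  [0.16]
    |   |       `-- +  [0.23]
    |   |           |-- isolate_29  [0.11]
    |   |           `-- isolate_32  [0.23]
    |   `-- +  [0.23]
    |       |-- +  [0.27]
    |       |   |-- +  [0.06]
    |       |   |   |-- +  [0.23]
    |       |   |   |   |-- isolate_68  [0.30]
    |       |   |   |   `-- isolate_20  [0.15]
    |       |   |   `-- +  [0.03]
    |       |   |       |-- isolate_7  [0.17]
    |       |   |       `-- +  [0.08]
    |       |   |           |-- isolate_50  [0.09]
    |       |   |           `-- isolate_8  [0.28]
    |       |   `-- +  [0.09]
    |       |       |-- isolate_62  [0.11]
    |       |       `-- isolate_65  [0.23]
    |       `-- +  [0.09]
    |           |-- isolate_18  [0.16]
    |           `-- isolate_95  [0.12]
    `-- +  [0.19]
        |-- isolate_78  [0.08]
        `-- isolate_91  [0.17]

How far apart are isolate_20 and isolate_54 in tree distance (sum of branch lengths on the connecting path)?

The path runs isolate_20 → … → MRCA → … → isolate_54; the MRCA is the root of the tree.
Branch lengths along that path: 0.15 + 0.23 + 0.06 + 0.27 + 0.23 + 0.02 + 0.23 + 0.26 + 0.24 + 0.27 + 0.24 + 0.17 = 2.37.

2.37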